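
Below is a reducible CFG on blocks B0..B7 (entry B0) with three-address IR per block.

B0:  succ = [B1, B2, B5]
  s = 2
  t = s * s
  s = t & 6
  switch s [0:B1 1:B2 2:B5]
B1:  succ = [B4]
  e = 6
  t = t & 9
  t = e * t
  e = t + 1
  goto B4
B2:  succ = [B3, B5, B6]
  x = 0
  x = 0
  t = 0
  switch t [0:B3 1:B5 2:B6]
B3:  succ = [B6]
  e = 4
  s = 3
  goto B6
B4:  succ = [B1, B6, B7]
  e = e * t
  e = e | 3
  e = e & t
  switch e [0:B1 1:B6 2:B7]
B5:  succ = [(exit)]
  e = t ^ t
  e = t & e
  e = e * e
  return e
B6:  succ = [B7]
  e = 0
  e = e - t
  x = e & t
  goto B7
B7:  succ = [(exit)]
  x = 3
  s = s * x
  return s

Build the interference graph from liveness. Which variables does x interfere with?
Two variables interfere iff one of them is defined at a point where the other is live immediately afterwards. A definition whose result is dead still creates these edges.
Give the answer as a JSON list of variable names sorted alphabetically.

def/use:
  B0: {s,t} / ∅
  B1: {e,t} / {t}
  B2: {t,x} / ∅
  B3: {e,s} / ∅
  B4: {e} / {e,t}
  B5: {e} / {t}
  B6: {e,x} / {t}
  B7: {s,x} / {s}

Live sets:
  B0 li=∅ lo={s,t}
  B1 li={s,t} lo={e,s,t}
  B2 li={s} lo={s,t}
  B3 li={t} lo={s,t}
  B4 li={e,s,t} lo={s,t}
  B5 li={t} lo=∅
  B6 li={s,t} lo={s}
  B7 li={s} lo=∅

Interference:
  e↔{s,t}
  s↔{e,t,x}
  t↔{e,s}
  x↔{s}

N(x) = ["s"]

Answer: ["s"]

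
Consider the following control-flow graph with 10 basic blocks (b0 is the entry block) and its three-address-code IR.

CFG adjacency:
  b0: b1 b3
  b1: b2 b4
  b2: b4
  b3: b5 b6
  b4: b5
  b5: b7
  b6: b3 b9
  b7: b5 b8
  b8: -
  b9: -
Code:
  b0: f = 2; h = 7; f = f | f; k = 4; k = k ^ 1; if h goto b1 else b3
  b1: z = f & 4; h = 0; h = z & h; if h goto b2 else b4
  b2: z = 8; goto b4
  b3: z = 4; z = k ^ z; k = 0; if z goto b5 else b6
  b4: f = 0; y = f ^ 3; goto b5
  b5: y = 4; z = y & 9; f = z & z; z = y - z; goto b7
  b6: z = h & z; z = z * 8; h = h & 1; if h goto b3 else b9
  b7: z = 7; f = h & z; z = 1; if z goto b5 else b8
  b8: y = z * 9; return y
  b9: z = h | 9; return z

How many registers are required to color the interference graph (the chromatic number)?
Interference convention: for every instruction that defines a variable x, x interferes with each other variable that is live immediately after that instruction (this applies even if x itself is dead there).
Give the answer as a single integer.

def/use:
  b0: def={f,h,k} ue=∅
  b1: def={h,z} ue={f}
  b2: def={z} ue=∅
  b3: def={k,z} ue={k}
  b4: def={f,y} ue=∅
  b5: def={f,y,z} ue=∅
  b6: def={h,z} ue={h,z}
  b7: def={f,z} ue={h}
  b8: def={y} ue={z}
  b9: def={z} ue={h}

Liveness:
  b0: in=∅ out={f,h,k}
  b1: in={f} out={h}
  b2: in={h} out={h}
  b3: in={h,k} out={h,k,z}
  b4: in={h} out={h}
  b5: in={h} out={h}
  b6: in={h,k,z} out={h,k}
  b7: in={h} out={h,z}
  b8: in={z} out=∅
  b9: in={h} out=∅

Interfere edges:
  f — {h,k,y,z}
  h — {f,k,y,z}
  k — {f,h,z}
  y — {f,h,z}
  z — {f,h,k,y}

Registers:
  clique {f,h,k,z} ⇒ need ≥ 4
  assign f→r0 h→r1 k→r3 y→r3 z→r2 — no edge inside a register ⇒ χ ≤ 4
  χ = 4

Answer: 4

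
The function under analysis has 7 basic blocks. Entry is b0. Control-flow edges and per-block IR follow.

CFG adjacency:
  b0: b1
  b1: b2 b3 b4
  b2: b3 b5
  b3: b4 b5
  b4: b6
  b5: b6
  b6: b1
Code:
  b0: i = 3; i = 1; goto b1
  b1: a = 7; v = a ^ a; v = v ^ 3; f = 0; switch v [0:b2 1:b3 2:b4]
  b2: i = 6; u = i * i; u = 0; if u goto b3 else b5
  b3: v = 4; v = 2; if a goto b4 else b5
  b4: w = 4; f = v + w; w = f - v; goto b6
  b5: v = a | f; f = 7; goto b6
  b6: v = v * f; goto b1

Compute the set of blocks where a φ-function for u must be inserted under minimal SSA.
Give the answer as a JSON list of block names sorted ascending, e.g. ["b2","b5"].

Answer: ["b1", "b3", "b4", "b5", "b6"]

Derivation:
idom tree: b1←b0 b2←b1 b3←b1 b4←b1 b5←b1 b6←b1
Dom∩ at merges:
  b1: preds {b0,b6}: {b0} ∩ {b0,b1,b6} = {b0}; idom=b0
  b3: preds {b1,b2}: {b0,b1} ∩ {b0,b1,b2} = {b0,b1}; idom=b1
  b4: preds {b1,b3}: {b0,b1} ∩ {b0,b1,b3} = {b0,b1}; idom=b1
  b5: preds {b2,b3}: {b0,b1,b2} ∩ {b0,b1,b3} = {b0,b1}; idom=b1
  b6: preds {b4,b5}: {b0,b1,b4} ∩ {b0,b1,b5} = {b0,b1}; idom=b1

DF derivation:
  join b1 pred b0: · stop@b0
  join b1 pred b6: b6→b1 stop@b0
  join b3 pred b1: · stop@b1
  join b3 pred b2: b2 stop@b1
  join b4 pred b1: · stop@b1
  join b4 pred b3: b3 stop@b1
  join b5 pred b2: b2 stop@b1
  join b5 pred b3: b3 stop@b1
  join b6 pred b4: b4 stop@b1
  join b6 pred b5: b5 stop@b1
  b0 → ∅
  b1 → {b1}
  b2 → {b3,b5}
  b3 → {b4,b5}
  b4 → {b6}
  b5 → {b6}
  b6 → {b1}

φ for u: defs {b2}
  DF⁺ = {b1,b3,b4,b5,b6}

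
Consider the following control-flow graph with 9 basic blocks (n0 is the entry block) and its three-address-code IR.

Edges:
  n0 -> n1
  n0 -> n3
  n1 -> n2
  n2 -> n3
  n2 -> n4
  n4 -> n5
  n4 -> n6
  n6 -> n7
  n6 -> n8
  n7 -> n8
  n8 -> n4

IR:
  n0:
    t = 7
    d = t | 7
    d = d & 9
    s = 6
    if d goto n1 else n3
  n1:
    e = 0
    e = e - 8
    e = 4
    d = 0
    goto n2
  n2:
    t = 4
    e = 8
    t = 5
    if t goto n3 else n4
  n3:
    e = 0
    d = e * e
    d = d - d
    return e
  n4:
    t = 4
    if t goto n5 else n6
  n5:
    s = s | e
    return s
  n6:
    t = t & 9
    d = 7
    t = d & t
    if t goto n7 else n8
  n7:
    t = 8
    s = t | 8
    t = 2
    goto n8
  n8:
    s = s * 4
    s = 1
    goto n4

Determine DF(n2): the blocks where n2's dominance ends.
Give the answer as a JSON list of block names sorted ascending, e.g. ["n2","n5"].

Answer: ["n3"]

Working:
idom tree: n1←n0 n2←n1 n3←n0 n4←n2 n5←n4 n6←n4 n7←n6 n8←n6
Dom at joins:
  n3: preds {n0,n2}: {n0} ∩ {n0,n1,n2} = {n0}; idom=n0
  n4: preds {n2,n8}: {n0,n1,n2} ∩ {n0,n1,n2,n4,n6,n8} = {n0,n1,n2}; idom=n2
  n8: preds {n6,n7}: {n0,n1,n2,n4,n6} ∩ {n0,n1,n2,n4,n6,n7} = {n0,n1,n2,n4,n6}; idom=n6

DF walk-up:
  n3←n0: walk · to n0
  n3←n2: walk n2→n1 to n0
  n4←n2: walk · to n2
  n4←n8: walk n8→n6→n4 to n2
  n8←n6: walk · to n6
  n8←n7: walk n7 to n6
  n0 → ∅
  n1 → {n3}
  n2 → {n3}
  n3 → ∅
  n4 → {n4}
  n5 → ∅
  n6 → {n4}
  n7 → {n8}
  n8 → {n4}

DF(n2) = ["n3"]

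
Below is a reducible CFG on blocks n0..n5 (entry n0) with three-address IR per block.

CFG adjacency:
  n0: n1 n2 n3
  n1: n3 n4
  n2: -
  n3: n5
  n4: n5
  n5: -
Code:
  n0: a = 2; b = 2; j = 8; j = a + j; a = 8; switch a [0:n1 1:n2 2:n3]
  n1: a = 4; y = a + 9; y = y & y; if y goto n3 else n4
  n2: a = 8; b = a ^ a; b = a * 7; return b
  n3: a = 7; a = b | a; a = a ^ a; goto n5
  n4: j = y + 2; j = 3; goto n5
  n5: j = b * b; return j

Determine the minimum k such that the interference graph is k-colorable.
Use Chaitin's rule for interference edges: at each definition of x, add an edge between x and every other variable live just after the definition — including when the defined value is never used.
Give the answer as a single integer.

Block summaries:
  n0 def {a,b,j} use ∅
  n1 def {a,y} use ∅
  n2 def {a,b} use ∅
  n3 def {a} use {b}
  n4 def {j} use {y}
  n5 def {j} use {b}

Liveness:
  n0: in=∅ out={b}
  n1: in={b} out={b,y}
  n2: in=∅ out=∅
  n3: in={b} out={b}
  n4: in={b,y} out={b}
  n5: in={b} out=∅

Conflict graph:
  a: {b,j}
  b: {a,j,y}
  j: {a,b}
  y: {b}

Registers:
  clique {a,b,j} ⇒ need ≥ 3
  assign a→R1 b→R0 j→R2 y→R1 — no edge inside a register ⇒ χ ≤ 3
  χ = 3

Answer: 3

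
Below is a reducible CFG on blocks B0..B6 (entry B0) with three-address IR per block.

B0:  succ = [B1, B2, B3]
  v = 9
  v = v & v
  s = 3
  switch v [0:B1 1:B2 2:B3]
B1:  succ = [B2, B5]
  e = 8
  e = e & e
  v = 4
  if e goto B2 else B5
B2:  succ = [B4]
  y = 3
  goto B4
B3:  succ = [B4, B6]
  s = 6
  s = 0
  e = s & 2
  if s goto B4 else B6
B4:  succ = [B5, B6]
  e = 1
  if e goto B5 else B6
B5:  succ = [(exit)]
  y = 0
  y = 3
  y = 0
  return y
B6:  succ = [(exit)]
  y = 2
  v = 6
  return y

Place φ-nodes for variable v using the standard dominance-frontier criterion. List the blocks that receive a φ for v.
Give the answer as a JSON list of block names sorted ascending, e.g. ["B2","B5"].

idom tree: B1←B0 B2←B0 B3←B0 B4←B0 B5←B0 B6←B0
Dom at joins:
  B2: preds {B0,B1}: {B0} ∩ {B0,B1} = {B0}; idom=B0
  B4: preds {B2,B3}: {B0,B2} ∩ {B0,B3} = {B0}; idom=B0
  B5: preds {B1,B4}: {B0,B1} ∩ {B0,B4} = {B0}; idom=B0
  B6: preds {B3,B4}: {B0,B3} ∩ {B0,B4} = {B0}; idom=B0

DF walk-up:
  B2←B0: walk · to B0
  B2←B1: walk B1 to B0
  B4←B2: walk B2 to B0
  B4←B3: walk B3 to B0
  B5←B1: walk B1 to B0
  B5←B4: walk B4 to B0
  B6←B3: walk B3 to B0
  B6←B4: walk B4 to B0
  DF(B0)=∅
  DF(B1)={B2,B5}
  DF(B2)={B4}
  DF(B3)={B4,B6}
  DF(B4)={B5,B6}
  DF(B5)=∅
  DF(B6)=∅

φ for v: defs {B0,B1,B6}
  DF⁺ = {B2,B4,B5,B6}

Answer: ["B2", "B4", "B5", "B6"]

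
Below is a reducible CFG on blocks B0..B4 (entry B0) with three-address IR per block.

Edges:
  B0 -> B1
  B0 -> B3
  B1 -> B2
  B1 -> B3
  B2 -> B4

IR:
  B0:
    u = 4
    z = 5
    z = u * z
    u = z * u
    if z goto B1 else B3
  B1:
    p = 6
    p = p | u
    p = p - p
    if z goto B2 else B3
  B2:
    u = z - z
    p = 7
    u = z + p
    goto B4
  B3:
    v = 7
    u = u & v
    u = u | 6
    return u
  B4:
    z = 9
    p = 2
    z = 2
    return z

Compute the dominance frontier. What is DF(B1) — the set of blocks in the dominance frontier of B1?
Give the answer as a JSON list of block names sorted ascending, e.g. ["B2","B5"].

Answer: ["B3"]

Derivation:
idom tree: B1←B0 B2←B1 B3←B0 B4←B2
Join-block Dom:
  B3: preds {B0,B1}: {B0} ∩ {B0,B1} = {B0}; idom=B0

DF derivation:
  join B3 pred B0: · stop@B0
  join B3 pred B1: B1 stop@B0
  DF(B0)=∅
  DF(B1)={B3}
  DF(B2)=∅
  DF(B3)=∅
  DF(B4)=∅

DF(B1) = ["B3"]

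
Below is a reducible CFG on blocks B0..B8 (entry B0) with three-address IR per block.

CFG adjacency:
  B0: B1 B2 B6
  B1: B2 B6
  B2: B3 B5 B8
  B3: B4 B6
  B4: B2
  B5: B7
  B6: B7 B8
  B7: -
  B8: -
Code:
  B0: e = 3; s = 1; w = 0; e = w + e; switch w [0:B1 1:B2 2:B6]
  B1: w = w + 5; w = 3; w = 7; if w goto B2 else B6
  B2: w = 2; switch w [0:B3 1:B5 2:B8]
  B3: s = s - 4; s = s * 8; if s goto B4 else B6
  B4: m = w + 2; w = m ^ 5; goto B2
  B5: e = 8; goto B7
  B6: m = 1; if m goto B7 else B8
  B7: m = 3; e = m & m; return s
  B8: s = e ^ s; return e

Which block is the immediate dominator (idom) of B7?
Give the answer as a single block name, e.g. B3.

idom tree: B1←B0 B2←B0 B3←B2 B4←B3 B5←B2 B6←B0 B7←B0 B8←B0
Dom at joins:
  B2: preds {B0,B1,B4}: {B0} ∩ {B0,B1} ∩ {B0,B2,B3,B4} = {B0}; idom=B0
  B6: preds {B0,B1,B3}: {B0} ∩ {B0,B1} ∩ {B0,B2,B3} = {B0}; idom=B0
  B7: preds {B5,B6}: {B0,B2,B5} ∩ {B0,B6} = {B0}; idom=B0
  B8: preds {B2,B6}: {B0,B2} ∩ {B0,B6} = {B0}; idom=B0

idom(B7) = B0

Answer: B0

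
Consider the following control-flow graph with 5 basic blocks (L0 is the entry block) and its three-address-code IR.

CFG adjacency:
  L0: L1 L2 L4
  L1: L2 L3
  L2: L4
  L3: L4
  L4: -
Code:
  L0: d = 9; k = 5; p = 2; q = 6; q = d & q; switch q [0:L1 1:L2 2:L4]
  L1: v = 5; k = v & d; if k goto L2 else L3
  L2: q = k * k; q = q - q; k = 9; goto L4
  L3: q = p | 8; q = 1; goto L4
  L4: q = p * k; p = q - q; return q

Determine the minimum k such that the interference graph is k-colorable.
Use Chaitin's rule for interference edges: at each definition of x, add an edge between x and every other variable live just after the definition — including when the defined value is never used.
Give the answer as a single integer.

Answer: 4

Derivation:
Per-block:
  L0: def={d,k,p,q} ue=∅
  L1: def={k,v} ue={d}
  L2: def={k,q} ue={k}
  L3: def={q} ue={p}
  L4: def={p,q} ue={k,p}

Live sets:
  live L0: ∅→{d,k,p}
  live L1: {d,p}→{k,p}
  live L2: {k,p}→{k,p}
  live L3: {k,p}→{k,p}
  live L4: {k,p}→∅

Interference:
  d↔{k,p,q,v}
  k↔{d,p,q}
  p↔{d,k,q,v}
  q↔{d,k,p}
  v↔{d,p}

Registers:
  clique {d,k,p,q} ⇒ need ≥ 4
  assign d→c0 k→c2 p→c1 q→c3 v→c2 — no edge inside a register ⇒ χ ≤ 4
  χ = 4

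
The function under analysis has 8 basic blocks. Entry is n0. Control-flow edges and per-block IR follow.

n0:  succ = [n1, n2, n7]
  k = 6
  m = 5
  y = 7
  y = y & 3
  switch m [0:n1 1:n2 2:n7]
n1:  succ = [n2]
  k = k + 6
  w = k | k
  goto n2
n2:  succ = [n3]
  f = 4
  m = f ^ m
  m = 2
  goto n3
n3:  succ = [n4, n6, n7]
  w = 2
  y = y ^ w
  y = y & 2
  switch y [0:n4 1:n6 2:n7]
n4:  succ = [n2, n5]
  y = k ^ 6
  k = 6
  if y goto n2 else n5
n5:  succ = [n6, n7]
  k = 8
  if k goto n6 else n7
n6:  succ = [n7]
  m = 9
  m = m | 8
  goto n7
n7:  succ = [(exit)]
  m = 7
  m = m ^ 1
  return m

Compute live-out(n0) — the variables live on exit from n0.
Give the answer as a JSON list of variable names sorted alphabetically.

Answer: ["k", "m", "y"]

Derivation:
Block summaries:
  n0: def={k,m,y} ue=∅
  n1: def={k,w} ue={k}
  n2: def={f,m} ue={m}
  n3: def={w,y} ue={y}
  n4: def={k,y} ue={k}
  n5: def={k} ue=∅
  n6: def={m} ue=∅
  n7: def={m} ue=∅

Live sets:
  n0: in=∅ out={k,m,y}
  n1: in={k,m,y} out={k,m,y}
  n2: in={k,m,y} out={k,m,y}
  n3: in={k,m,y} out={k,m}
  n4: in={k,m} out={k,m,y}
  n5: in=∅ out=∅
  n6: in=∅ out=∅
  n7: in=∅ out=∅

live-out(n0) = ["k", "m", "y"]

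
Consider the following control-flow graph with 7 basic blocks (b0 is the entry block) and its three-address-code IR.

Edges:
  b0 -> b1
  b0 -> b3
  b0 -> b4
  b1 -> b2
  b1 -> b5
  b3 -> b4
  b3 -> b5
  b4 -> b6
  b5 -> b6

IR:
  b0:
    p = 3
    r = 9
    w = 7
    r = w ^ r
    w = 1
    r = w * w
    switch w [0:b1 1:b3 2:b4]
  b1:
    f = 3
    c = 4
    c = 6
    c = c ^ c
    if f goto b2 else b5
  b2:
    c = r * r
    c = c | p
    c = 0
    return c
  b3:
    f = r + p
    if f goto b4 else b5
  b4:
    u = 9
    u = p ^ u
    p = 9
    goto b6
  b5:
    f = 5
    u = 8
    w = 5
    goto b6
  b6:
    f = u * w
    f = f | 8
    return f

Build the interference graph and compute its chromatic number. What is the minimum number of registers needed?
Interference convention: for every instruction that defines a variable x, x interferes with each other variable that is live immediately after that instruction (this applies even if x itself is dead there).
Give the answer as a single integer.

Block summaries:
  b0: def={p,r,w} ue=∅
  b1: def={c,f} ue=∅
  b2: def={c} ue={p,r}
  b3: def={f} ue={p,r}
  b4: def={p,u} ue={p}
  b5: def={f,u,w} ue=∅
  b6: def={f} ue={u,w}

Live sets:
  live b0: ∅→{p,r,w}
  live b1: {p,r}→{p,r}
  live b2: {p,r}→∅
  live b3: {p,r,w}→{p,w}
  live b4: {p,w}→{u,w}
  live b5: ∅→{u,w}
  live b6: {u,w}→∅

Conflict graph:
  c — {f,p,r}
  f — {c,p,r,w}
  p — {c,f,r,u,w}
  r — {c,f,p,w}
  u — {p,w}
  w — {f,p,r,u}

Chromatic number:
  {c,f,p,r} pairwise interfere (4-clique) ⇒ χ ≥ 4
  4-colouring: R0={p}  R1={f,u}  R2={r}  R3={c,w}
  χ = 4

Answer: 4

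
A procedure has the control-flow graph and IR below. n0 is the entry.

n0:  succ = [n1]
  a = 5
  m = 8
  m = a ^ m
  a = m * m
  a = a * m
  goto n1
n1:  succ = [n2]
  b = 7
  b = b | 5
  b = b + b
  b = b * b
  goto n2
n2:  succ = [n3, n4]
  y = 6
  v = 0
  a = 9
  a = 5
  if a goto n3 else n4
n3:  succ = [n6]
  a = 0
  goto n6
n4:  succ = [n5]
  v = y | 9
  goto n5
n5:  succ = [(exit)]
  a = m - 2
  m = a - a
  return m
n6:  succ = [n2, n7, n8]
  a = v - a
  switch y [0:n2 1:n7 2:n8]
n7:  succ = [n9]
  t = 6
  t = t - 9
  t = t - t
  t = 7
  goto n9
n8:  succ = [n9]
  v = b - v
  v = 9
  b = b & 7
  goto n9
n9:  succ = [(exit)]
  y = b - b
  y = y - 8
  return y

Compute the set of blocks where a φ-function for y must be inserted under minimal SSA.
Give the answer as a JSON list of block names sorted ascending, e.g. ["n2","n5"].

Answer: ["n2"]

Analysis:
idom tree: n1←n0 n2←n1 n3←n2 n4←n2 n5←n4 n6←n3 n7←n6 n8←n6 n9←n6
Dom∩ at merges:
  n2: preds {n1,n6}: {n0,n1} ∩ {n0,n1,n2,n3,n6} = {n0,n1}; idom=n1
  n9: preds {n7,n8}: {n0,n1,n2,n3,n6,n7} ∩ {n0,n1,n2,n3,n6,n8} = {n0,n1,n2,n3,n6}; idom=n6

Frontier:
  n2←n1: walk · to n1
  n2←n6: walk n6→n3→n2 to n1
  n9←n7: walk n7 to n6
  n9←n8: walk n8 to n6
  n0 → ∅
  n1 → ∅
  n2 → {n2}
  n3 → {n2}
  n4 → ∅
  n5 → ∅
  n6 → {n2}
  n7 → {n9}
  n8 → {n9}
  n9 → ∅

φ for y: defs {n2,n9}
  DF⁺ = {n2}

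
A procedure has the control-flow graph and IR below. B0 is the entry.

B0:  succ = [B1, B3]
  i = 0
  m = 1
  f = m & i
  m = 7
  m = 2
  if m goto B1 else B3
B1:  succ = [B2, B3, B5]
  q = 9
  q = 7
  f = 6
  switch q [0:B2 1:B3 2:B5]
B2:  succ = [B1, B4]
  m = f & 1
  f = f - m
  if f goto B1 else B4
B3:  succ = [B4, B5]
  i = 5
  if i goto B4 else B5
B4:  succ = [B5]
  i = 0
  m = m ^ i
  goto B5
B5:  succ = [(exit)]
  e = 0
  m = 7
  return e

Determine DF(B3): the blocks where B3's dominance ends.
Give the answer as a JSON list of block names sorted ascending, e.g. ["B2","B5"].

Answer: ["B4", "B5"]

Working:
idom tree: B1←B0 B2←B1 B3←B0 B4←B0 B5←B0
Dom∩ at merges:
  B1: preds {B0,B2}: {B0} ∩ {B0,B1,B2} = {B0}; idom=B0
  B3: preds {B0,B1}: {B0} ∩ {B0,B1} = {B0}; idom=B0
  B4: preds {B2,B3}: {B0,B1,B2} ∩ {B0,B3} = {B0}; idom=B0
  B5: preds {B1,B3,B4}: {B0,B1} ∩ {B0,B3} ∩ {B0,B4} = {B0}; idom=B0

Frontier:
  join B1 pred B0: · stop@B0
  join B1 pred B2: B2→B1 stop@B0
  join B3 pred B0: · stop@B0
  join B3 pred B1: B1 stop@B0
  join B4 pred B2: B2→B1 stop@B0
  join B4 pred B3: B3 stop@B0
  join B5 pred B1: B1 stop@B0
  join B5 pred B3: B3 stop@B0
  join B5 pred B4: B4 stop@B0
  DF(B0)=∅
  DF(B1)={B1,B3,B4,B5}
  DF(B2)={B1,B4}
  DF(B3)={B4,B5}
  DF(B4)={B5}
  DF(B5)=∅

DF(B3) = ["B4", "B5"]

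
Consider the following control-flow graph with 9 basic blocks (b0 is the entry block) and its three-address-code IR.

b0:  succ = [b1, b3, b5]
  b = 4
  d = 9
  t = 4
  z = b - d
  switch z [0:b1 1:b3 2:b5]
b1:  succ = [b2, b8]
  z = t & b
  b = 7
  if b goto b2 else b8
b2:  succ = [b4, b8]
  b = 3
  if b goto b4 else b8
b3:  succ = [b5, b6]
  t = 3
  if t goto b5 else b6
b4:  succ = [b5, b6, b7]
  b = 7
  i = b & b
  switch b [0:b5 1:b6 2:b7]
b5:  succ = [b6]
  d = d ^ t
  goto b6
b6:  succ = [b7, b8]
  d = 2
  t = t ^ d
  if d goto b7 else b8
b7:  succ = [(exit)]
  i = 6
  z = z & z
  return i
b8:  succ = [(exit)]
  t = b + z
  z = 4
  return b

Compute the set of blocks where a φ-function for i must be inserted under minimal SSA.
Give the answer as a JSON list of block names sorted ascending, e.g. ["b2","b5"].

idom tree: b1←b0 b2←b1 b3←b0 b4←b2 b5←b0 b6←b0 b7←b0 b8←b0
Dom∩ at merges:
  b5: preds {b0,b3,b4}: {b0} ∩ {b0,b3} ∩ {b0,b1,b2,b4} = {b0}; idom=b0
  b6: preds {b3,b4,b5}: {b0,b3} ∩ {b0,b1,b2,b4} ∩ {b0,b5} = {b0}; idom=b0
  b7: preds {b4,b6}: {b0,b1,b2,b4} ∩ {b0,b6} = {b0}; idom=b0
  b8: preds {b1,b2,b6}: {b0,b1} ∩ {b0,b1,b2} ∩ {b0,b6} = {b0}; idom=b0

DF walk-up:
  b5←b0: walk · to b0
  b5←b3: walk b3 to b0
  b5←b4: walk b4→b2→b1 to b0
  b6←b3: walk b3 to b0
  b6←b4: walk b4→b2→b1 to b0
  b6←b5: walk b5 to b0
  b7←b4: walk b4→b2→b1 to b0
  b7←b6: walk b6 to b0
  b8←b1: walk b1 to b0
  b8←b2: walk b2→b1 to b0
  b8←b6: walk b6 to b0
  DF(b0)=∅
  DF(b1)={b5,b6,b7,b8}
  DF(b2)={b5,b6,b7,b8}
  DF(b3)={b5,b6}
  DF(b4)={b5,b6,b7}
  DF(b5)={b6}
  DF(b6)={b7,b8}
  DF(b7)=∅
  DF(b8)=∅

φ for i: defs {b4,b7}
  DF⁺ = {b5,b6,b7,b8}

Answer: ["b5", "b6", "b7", "b8"]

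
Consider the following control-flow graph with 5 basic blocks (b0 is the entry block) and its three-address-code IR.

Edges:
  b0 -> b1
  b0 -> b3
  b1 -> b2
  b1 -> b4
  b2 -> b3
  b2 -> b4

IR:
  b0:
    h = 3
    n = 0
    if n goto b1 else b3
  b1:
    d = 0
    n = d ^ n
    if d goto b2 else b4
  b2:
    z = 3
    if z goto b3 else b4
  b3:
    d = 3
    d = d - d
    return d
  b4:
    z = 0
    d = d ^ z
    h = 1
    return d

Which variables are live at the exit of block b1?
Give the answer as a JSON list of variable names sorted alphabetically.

Block summaries:
  b0: {h,n} / ∅
  b1: {d,n} / {n}
  b2: {z} / ∅
  b3: {d} / ∅
  b4: {d,h,z} / {d}

Live sets:
  b0: in=∅ out={n}
  b1: in={n} out={d}
  b2: in={d} out={d}
  b3: in=∅ out=∅
  b4: in={d} out=∅

live-out(b1) = ["d"]

Answer: ["d"]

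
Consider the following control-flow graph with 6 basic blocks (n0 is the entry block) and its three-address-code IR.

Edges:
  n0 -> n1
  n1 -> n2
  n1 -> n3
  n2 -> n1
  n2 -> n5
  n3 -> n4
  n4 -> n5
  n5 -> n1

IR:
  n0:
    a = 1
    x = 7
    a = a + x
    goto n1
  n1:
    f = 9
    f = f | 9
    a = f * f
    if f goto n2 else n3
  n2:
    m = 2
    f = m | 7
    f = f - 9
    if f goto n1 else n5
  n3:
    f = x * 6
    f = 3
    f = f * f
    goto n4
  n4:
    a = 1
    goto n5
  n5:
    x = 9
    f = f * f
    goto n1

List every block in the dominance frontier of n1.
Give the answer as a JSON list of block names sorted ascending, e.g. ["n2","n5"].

idom tree: n1←n0 n2←n1 n3←n1 n4←n3 n5←n1
Dom∩ at merges:
  n1: preds {n0,n2,n5}: {n0} ∩ {n0,n1,n2} ∩ {n0,n1,n5} = {n0}; idom=n0
  n5: preds {n2,n4}: {n0,n1,n2} ∩ {n0,n1,n3,n4} = {n0,n1}; idom=n1

DF walk-up:
  join n1 pred n0: · stop@n0
  join n1 pred n2: n2→n1 stop@n0
  join n1 pred n5: n5→n1 stop@n0
  join n5 pred n2: n2 stop@n1
  join n5 pred n4: n4→n3 stop@n1
  n0 → ∅
  n1 → {n1}
  n2 → {n1,n5}
  n3 → {n5}
  n4 → {n5}
  n5 → {n1}

DF(n1) = ["n1"]

Answer: ["n1"]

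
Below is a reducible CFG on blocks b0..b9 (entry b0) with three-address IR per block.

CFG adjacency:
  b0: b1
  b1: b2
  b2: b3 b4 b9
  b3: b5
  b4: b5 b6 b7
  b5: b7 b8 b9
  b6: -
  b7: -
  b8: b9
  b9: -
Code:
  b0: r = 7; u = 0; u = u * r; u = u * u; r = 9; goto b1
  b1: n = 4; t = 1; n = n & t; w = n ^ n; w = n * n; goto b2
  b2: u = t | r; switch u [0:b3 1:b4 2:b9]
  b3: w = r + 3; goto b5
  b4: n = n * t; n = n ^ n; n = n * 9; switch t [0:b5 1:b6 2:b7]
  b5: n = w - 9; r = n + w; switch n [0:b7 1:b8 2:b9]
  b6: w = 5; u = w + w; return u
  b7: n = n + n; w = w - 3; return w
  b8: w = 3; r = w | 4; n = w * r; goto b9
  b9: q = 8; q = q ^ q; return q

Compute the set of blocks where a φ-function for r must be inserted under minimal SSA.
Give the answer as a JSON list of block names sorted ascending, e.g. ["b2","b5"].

idom tree: b1←b0 b2←b1 b3←b2 b4←b2 b5←b2 b6←b4 b7←b2 b8←b5 b9←b2
Join-block Dom:
  b5: preds {b3,b4}: {b0,b1,b2,b3} ∩ {b0,b1,b2,b4} = {b0,b1,b2}; idom=b2
  b7: preds {b4,b5}: {b0,b1,b2,b4} ∩ {b0,b1,b2,b5} = {b0,b1,b2}; idom=b2
  b9: preds {b2,b5,b8}: {b0,b1,b2} ∩ {b0,b1,b2,b5} ∩ {b0,b1,b2,b5,b8} = {b0,b1,b2}; idom=b2

Frontier:
  join b5 pred b3: b3 stop@b2
  join b5 pred b4: b4 stop@b2
  join b7 pred b4: b4 stop@b2
  join b7 pred b5: b5 stop@b2
  join b9 pred b2: · stop@b2
  join b9 pred b5: b5 stop@b2
  join b9 pred b8: b8→b5 stop@b2
  b0 → ∅
  b1 → ∅
  b2 → ∅
  b3 → {b5}
  b4 → {b5,b7}
  b5 → {b7,b9}
  b6 → ∅
  b7 → ∅
  b8 → {b9}
  b9 → ∅

φ for r: defs {b0,b5,b8}
  DF⁺ = {b7,b9}

Answer: ["b7", "b9"]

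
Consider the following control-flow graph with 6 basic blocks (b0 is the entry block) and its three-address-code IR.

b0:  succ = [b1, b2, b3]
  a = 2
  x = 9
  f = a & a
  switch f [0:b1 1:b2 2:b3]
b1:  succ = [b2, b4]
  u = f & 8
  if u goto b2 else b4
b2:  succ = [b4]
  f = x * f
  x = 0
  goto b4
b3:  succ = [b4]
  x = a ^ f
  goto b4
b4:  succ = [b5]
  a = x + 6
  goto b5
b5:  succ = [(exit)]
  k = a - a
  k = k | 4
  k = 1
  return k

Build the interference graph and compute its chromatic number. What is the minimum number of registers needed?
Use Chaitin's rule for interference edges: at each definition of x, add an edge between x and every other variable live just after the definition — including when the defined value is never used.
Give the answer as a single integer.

Answer: 3

Working:
Block summaries:
  b0: {a,f,x} / ∅
  b1: {u} / {f}
  b2: {f,x} / {f,x}
  b3: {x} / {a,f}
  b4: {a} / {x}
  b5: {k} / {a}

Liveness:
  live b0: ∅→{a,f,x}
  live b1: {f,x}→{f,x}
  live b2: {f,x}→{x}
  live b3: {a,f}→{x}
  live b4: {x}→{a}
  live b5: {a}→∅

Interfere edges:
  a: {f,x}
  f: {a,u,x}
  k: ∅
  u: {f,x}
  x: {a,f,u}

Registers:
  clique {a,f,x} ⇒ need ≥ 3
  assign a→c2 f→c0 k→c0 u→c2 x→c1 — no edge inside a register ⇒ χ ≤ 3
  χ = 3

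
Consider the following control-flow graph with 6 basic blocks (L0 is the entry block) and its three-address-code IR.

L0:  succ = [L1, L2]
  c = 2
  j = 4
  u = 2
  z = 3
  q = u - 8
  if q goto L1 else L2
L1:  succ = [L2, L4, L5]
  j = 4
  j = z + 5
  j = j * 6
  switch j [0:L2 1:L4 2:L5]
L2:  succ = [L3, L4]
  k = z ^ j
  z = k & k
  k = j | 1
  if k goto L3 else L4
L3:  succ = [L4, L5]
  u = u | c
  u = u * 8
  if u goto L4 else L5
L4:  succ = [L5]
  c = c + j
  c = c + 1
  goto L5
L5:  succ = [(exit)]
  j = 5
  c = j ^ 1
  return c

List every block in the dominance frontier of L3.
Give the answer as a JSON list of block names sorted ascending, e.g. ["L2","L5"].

Answer: ["L4", "L5"]

Working:
idom tree: L1←L0 L2←L0 L3←L2 L4←L0 L5←L0
Join-block Dom:
  L2: preds {L0,L1}: {L0} ∩ {L0,L1} = {L0}; idom=L0
  L4: preds {L1,L2,L3}: {L0,L1} ∩ {L0,L2} ∩ {L0,L2,L3} = {L0}; idom=L0
  L5: preds {L1,L3,L4}: {L0,L1} ∩ {L0,L2,L3} ∩ {L0,L4} = {L0}; idom=L0

DF derivation:
  join L2 pred L0: · stop@L0
  join L2 pred L1: L1 stop@L0
  join L4 pred L1: L1 stop@L0
  join L4 pred L2: L2 stop@L0
  join L4 pred L3: L3→L2 stop@L0
  join L5 pred L1: L1 stop@L0
  join L5 pred L3: L3→L2 stop@L0
  join L5 pred L4: L4 stop@L0
  L0: DF=∅
  L1: DF={L2,L4,L5}
  L2: DF={L4,L5}
  L3: DF={L4,L5}
  L4: DF={L5}
  L5: DF=∅

DF(L3) = ["L4", "L5"]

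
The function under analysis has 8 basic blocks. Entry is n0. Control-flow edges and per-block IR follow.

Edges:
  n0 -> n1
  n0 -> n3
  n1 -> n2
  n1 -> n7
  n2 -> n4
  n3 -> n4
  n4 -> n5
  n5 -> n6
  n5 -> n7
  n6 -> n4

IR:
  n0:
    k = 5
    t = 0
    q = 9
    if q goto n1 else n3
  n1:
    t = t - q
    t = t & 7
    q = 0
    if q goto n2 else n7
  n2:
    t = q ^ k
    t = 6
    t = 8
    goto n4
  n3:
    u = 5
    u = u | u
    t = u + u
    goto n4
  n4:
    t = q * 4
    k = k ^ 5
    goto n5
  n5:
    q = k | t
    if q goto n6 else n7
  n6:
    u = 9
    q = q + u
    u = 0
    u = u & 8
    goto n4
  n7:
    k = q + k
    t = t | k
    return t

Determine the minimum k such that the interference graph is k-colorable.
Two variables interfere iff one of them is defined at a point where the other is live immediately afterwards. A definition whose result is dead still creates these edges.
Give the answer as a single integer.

Per-block:
  n0: {k,q,t} / ∅
  n1: {q,t} / {q,t}
  n2: {t} / {k,q}
  n3: {t,u} / ∅
  n4: {k,t} / {k,q}
  n5: {q} / {k,t}
  n6: {q,u} / {q}
  n7: {k,t} / {k,q,t}

Backward fixpoint:
  n0 li=∅ lo={k,q,t}
  n1 li={k,q,t} lo={k,q,t}
  n2 li={k,q} lo={k,q}
  n3 li={k,q} lo={k,q}
  n4 li={k,q} lo={k,t}
  n5 li={k,t} lo={k,q,t}
  n6 li={k,q} lo={k,q}
  n7 li={k,q,t} lo=∅

Interference:
  k↔{q,t,u}
  q↔{k,t,u}
  t↔{k,q}
  u↔{k,q}

Chromatic number:
  {k,q,t} pairwise interfere (3-clique) ⇒ χ ≥ 3
  3-colouring: c0={k}  c1={q}  c2={t,u}
  χ = 3

Answer: 3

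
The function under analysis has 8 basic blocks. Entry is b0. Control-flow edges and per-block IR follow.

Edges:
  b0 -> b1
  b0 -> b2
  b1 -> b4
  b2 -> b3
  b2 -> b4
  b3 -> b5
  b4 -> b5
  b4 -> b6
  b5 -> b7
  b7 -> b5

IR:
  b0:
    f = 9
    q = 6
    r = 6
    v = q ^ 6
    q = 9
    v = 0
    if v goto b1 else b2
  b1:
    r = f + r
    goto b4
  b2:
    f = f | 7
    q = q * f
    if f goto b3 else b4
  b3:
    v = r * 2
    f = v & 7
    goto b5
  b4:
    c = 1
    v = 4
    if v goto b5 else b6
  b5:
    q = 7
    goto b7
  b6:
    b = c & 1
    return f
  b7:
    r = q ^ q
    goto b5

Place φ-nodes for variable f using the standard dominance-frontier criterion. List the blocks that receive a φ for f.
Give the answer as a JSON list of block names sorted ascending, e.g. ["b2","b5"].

Answer: ["b4", "b5"]

Derivation:
idom tree: b1←b0 b2←b0 b3←b2 b4←b0 b5←b0 b6←b4 b7←b5
Dom∩ at merges:
  b4: preds {b1,b2}: {b0,b1} ∩ {b0,b2} = {b0}; idom=b0
  b5: preds {b3,b4,b7}: {b0,b2,b3} ∩ {b0,b4} ∩ {b0,b5,b7} = {b0}; idom=b0

DF walk-up:
  b4←b1: walk b1 to b0
  b4←b2: walk b2 to b0
  b5←b3: walk b3→b2 to b0
  b5←b4: walk b4 to b0
  b5←b7: walk b7→b5 to b0
  b0 → ∅
  b1 → {b4}
  b2 → {b4,b5}
  b3 → {b5}
  b4 → {b5}
  b5 → {b5}
  b6 → ∅
  b7 → {b5}

φ for f: defs {b0,b2,b3}
  DF⁺ = {b4,b5}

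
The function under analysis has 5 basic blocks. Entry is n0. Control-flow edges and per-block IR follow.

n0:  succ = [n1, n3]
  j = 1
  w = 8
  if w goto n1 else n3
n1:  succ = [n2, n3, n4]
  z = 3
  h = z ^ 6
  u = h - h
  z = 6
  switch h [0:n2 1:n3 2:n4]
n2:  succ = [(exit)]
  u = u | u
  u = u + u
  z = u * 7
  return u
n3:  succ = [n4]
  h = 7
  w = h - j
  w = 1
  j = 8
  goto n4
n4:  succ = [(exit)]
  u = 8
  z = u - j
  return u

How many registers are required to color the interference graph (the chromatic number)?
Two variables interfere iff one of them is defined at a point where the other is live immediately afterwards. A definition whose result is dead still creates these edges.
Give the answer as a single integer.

Answer: 4

Analysis:
Per-block:
  n0: def={j,w} ue=∅
  n1: def={h,u,z} ue=∅
  n2: def={u,z} ue={u}
  n3: def={h,j,w} ue={j}
  n4: def={u,z} ue={j}

Backward fixpoint:
  live n0: ∅→{j}
  live n1: {j}→{j,u}
  live n2: {u}→∅
  live n3: {j}→{j}
  live n4: {j}→∅

Conflict graph:
  h: {j,u,z}
  j: {h,u,w,z}
  u: {h,j,z}
  w: {j}
  z: {h,j,u}

Registers:
  {h,j,u,z} pairwise interfere (4-clique) ⇒ χ ≥ 4
  assign h→r1 j→r0 u→r2 w→r1 z→r3 — no edge inside a register ⇒ χ ≤ 4
  χ = 4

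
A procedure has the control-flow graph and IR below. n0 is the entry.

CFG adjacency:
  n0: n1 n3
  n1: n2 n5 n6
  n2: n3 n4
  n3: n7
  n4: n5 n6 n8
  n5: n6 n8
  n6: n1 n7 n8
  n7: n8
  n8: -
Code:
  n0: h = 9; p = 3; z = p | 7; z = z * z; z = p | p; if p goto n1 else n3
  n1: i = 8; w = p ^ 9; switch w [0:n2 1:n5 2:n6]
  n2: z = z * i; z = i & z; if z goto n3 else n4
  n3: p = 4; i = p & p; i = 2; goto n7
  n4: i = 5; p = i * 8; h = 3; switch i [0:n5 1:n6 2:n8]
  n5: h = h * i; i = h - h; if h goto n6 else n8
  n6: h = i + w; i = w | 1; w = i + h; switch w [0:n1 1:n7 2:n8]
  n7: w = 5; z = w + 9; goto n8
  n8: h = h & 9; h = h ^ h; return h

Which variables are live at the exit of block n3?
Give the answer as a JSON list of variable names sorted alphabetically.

Answer: ["h"]

Working:
def/use:
  n0: def={h,p,z} ue=∅
  n1: def={i,w} ue={p}
  n2: def={z} ue={i,z}
  n3: def={i,p} ue=∅
  n4: def={h,i,p} ue=∅
  n5: def={h,i} ue={h,i}
  n6: def={h,i,w} ue={i,w}
  n7: def={w,z} ue=∅
  n8: def={h} ue={h}

Liveness:
  n0: in=∅ out={h,p,z}
  n1: in={h,p,z} out={h,i,p,w,z}
  n2: in={h,i,w,z} out={h,w,z}
  n3: in={h} out={h}
  n4: in={w,z} out={h,i,p,w,z}
  n5: in={h,i,p,w,z} out={h,i,p,w,z}
  n6: in={i,p,w,z} out={h,p,z}
  n7: in={h} out={h}
  n8: in={h} out=∅

live-out(n3) = ["h"]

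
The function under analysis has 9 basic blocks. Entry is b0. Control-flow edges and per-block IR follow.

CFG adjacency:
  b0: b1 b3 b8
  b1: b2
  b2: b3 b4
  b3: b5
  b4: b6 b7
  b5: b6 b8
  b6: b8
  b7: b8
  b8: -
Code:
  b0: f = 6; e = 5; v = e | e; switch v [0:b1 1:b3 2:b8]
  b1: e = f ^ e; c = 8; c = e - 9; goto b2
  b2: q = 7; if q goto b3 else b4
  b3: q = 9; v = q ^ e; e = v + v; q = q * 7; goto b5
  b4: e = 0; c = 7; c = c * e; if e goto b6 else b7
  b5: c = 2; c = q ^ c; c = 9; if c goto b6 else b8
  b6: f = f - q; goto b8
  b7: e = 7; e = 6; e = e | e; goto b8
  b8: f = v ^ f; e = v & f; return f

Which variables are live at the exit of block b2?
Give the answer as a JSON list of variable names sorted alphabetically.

Per-block:
  b0 def {e,f,v} use ∅
  b1 def {c,e} use {e,f}
  b2 def {q} use ∅
  b3 def {e,q,v} use {e}
  b4 def {c,e} use ∅
  b5 def {c} use {q}
  b6 def {f} use {f,q}
  b7 def {e} use ∅
  b8 def {e,f} use {f,v}

Liveness:
  b0: in=∅ out={e,f,v}
  b1: in={e,f,v} out={e,f,v}
  b2: in={e,f,v} out={e,f,q,v}
  b3: in={e,f} out={f,q,v}
  b4: in={f,q,v} out={f,q,v}
  b5: in={f,q,v} out={f,q,v}
  b6: in={f,q,v} out={f,v}
  b7: in={f,v} out={f,v}
  b8: in={f,v} out=∅

live-out(b2) = ["e", "f", "q", "v"]

Answer: ["e", "f", "q", "v"]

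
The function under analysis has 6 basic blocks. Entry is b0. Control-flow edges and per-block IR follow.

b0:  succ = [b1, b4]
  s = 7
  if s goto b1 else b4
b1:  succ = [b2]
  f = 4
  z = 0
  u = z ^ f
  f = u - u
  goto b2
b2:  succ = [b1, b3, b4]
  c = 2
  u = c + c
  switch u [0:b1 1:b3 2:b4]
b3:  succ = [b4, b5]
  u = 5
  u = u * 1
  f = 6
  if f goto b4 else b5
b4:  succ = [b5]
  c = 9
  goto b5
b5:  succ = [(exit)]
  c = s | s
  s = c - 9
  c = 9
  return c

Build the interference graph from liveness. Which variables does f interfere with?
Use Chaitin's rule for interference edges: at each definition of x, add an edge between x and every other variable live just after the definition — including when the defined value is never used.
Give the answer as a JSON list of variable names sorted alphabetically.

def/use:
  b0: {s} / ∅
  b1: {f,u,z} / ∅
  b2: {c,u} / ∅
  b3: {f,u} / ∅
  b4: {c} / ∅
  b5: {c,s} / {s}

Backward fixpoint:
  b0 li=∅ lo={s}
  b1 li={s} lo={s}
  b2 li={s} lo={s}
  b3 li={s} lo={s}
  b4 li={s} lo={s}
  b5 li={s} lo=∅

Interfere edges:
  c: {s}
  f: {s,z}
  s: {c,f,u,z}
  u: {s}
  z: {f,s}

N(f) = ["s", "z"]

Answer: ["s", "z"]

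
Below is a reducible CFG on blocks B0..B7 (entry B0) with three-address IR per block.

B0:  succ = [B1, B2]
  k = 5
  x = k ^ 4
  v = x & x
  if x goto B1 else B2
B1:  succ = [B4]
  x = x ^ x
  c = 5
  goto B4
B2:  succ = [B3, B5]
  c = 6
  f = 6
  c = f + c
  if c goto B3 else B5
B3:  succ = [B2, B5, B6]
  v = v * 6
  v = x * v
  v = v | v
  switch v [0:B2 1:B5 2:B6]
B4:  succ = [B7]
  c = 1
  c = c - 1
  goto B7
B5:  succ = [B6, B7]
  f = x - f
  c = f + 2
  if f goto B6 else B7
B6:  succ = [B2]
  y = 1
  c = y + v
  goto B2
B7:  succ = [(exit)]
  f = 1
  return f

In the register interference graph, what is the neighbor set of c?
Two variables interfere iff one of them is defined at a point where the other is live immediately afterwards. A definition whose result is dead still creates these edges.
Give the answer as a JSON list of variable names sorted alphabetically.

def/use:
  B0 def {k,v,x} use ∅
  B1 def {c,x} use {x}
  B2 def {c,f} use ∅
  B3 def {v} use {v,x}
  B4 def {c} use ∅
  B5 def {c,f} use {f,x}
  B6 def {c,y} use {v}
  B7 def {f} use ∅

Live sets:
  live B0: ∅→{v,x}
  live B1: {x}→∅
  live B2: {v,x}→{f,v,x}
  live B3: {f,v,x}→{f,v,x}
  live B4: ∅→∅
  live B5: {f,v,x}→{v,x}
  live B6: {v,x}→{v,x}
  live B7: ∅→∅

Conflict graph:
  c↔{f,v,x}
  f↔{c,v,x}
  k↔∅
  v↔{c,f,x,y}
  x↔{c,f,v,y}
  y↔{v,x}

N(c) = ["f", "v", "x"]

Answer: ["f", "v", "x"]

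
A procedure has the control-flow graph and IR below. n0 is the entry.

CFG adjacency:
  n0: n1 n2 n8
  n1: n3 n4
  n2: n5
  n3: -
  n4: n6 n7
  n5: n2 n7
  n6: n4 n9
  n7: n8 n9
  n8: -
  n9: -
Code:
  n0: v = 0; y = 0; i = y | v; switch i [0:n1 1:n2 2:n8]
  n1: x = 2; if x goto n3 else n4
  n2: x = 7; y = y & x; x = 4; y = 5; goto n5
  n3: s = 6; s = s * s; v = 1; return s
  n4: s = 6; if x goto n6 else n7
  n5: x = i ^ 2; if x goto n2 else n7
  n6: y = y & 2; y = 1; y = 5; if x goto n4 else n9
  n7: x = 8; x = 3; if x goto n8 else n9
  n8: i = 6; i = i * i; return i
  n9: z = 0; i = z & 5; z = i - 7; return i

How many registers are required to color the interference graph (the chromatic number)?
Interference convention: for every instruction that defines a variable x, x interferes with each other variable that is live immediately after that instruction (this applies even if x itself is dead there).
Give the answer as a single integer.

Answer: 3

Working:
def/use:
  n0 def {i,v,y} use ∅
  n1 def {x} use ∅
  n2 def {x,y} use {y}
  n3 def {s,v} use ∅
  n4 def {s} use {x}
  n5 def {x} use {i}
  n6 def {y} use {x,y}
  n7 def {x} use ∅
  n8 def {i} use ∅
  n9 def {i,z} use ∅

Liveness:
  n0 li=∅ lo={i,y}
  n1 li={y} lo={x,y}
  n2 li={i,y} lo={i,y}
  n3 li=∅ lo=∅
  n4 li={x,y} lo={x,y}
  n5 li={i,y} lo={i,y}
  n6 li={x,y} lo={x,y}
  n7 li=∅ lo=∅
  n8 li=∅ lo=∅
  n9 li=∅ lo=∅

Conflict graph:
  i↔{x,y,z}
  s↔{v,x,y}
  v↔{s,y}
  x↔{i,s,y}
  y↔{i,s,v,x}
  z↔{i}

Colouring:
  {i,x,y} pairwise interfere (3-clique) ⇒ χ ≥ 3
  assign i→r1 s→r1 v→r2 x→r2 y→r0 z→r0 — no edge inside a register ⇒ χ ≤ 3
  χ = 3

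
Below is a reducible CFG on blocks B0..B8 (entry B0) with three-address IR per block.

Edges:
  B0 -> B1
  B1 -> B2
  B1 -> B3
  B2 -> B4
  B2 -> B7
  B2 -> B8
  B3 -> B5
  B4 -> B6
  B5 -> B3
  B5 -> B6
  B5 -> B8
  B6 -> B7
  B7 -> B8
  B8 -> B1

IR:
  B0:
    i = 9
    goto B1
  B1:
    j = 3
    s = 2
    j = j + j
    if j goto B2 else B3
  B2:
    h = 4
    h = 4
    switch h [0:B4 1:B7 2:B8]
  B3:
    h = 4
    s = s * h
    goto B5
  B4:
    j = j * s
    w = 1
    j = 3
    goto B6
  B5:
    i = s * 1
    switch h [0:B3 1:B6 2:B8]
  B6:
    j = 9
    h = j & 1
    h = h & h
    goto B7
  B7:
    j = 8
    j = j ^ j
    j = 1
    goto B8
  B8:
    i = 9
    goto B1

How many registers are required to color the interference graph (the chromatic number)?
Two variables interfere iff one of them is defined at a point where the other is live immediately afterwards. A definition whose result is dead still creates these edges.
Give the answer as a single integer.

Answer: 3

Derivation:
Per-block:
  B0: def={i} ue=∅
  B1: def={j,s} ue=∅
  B2: def={h} ue=∅
  B3: def={h,s} ue={s}
  B4: def={j,w} ue={j,s}
  B5: def={i} ue={h,s}
  B6: def={h,j} ue=∅
  B7: def={j} ue=∅
  B8: def={i} ue=∅

Backward fixpoint:
  B0: in=∅ out=∅
  B1: in=∅ out={j,s}
  B2: in={j,s} out={j,s}
  B3: in={s} out={h,s}
  B4: in={j,s} out=∅
  B5: in={h,s} out={s}
  B6: in=∅ out=∅
  B7: in=∅ out=∅
  B8: in=∅ out=∅

Interfere edges:
  h — {i,j,s}
  i — {h,s}
  j — {h,s}
  s — {h,i,j}
  w — ∅

Registers:
  clique {h,i,s} ⇒ need ≥ 3
  assign h→R0 i→R2 j→R2 s→R1 w→R0 — no edge inside a register ⇒ χ ≤ 3
  χ = 3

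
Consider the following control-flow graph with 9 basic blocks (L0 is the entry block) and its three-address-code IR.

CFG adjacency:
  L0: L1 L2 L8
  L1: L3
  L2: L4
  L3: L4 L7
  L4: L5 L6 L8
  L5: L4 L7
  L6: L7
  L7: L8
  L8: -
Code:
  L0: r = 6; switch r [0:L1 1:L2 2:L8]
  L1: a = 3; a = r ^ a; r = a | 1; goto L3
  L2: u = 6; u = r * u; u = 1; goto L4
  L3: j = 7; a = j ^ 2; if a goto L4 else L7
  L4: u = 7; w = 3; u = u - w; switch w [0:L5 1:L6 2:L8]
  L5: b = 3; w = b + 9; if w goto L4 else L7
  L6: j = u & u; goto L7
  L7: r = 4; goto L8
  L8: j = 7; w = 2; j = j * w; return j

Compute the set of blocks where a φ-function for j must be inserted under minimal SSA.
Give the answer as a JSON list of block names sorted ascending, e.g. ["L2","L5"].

Answer: ["L4", "L7", "L8"]

Derivation:
idom tree: L1←L0 L2←L0 L3←L1 L4←L0 L5←L4 L6←L4 L7←L0 L8←L0
Dom at joins:
  L4: preds {L2,L3,L5}: {L0,L2} ∩ {L0,L1,L3} ∩ {L0,L4,L5} = {L0}; idom=L0
  L7: preds {L3,L5,L6}: {L0,L1,L3} ∩ {L0,L4,L5} ∩ {L0,L4,L6} = {L0}; idom=L0
  L8: preds {L0,L4,L7}: {L0} ∩ {L0,L4} ∩ {L0,L7} = {L0}; idom=L0

DF walk-up:
  L4←L2: walk L2 to L0
  L4←L3: walk L3→L1 to L0
  L4←L5: walk L5→L4 to L0
  L7←L3: walk L3→L1 to L0
  L7←L5: walk L5→L4 to L0
  L7←L6: walk L6→L4 to L0
  L8←L0: walk · to L0
  L8←L4: walk L4 to L0
  L8←L7: walk L7 to L0
  L0: DF=∅
  L1: DF={L4,L7}
  L2: DF={L4}
  L3: DF={L4,L7}
  L4: DF={L4,L7,L8}
  L5: DF={L4,L7}
  L6: DF={L7}
  L7: DF={L8}
  L8: DF=∅

φ for j: defs {L3,L6,L8}
  DF⁺ = {L4,L7,L8}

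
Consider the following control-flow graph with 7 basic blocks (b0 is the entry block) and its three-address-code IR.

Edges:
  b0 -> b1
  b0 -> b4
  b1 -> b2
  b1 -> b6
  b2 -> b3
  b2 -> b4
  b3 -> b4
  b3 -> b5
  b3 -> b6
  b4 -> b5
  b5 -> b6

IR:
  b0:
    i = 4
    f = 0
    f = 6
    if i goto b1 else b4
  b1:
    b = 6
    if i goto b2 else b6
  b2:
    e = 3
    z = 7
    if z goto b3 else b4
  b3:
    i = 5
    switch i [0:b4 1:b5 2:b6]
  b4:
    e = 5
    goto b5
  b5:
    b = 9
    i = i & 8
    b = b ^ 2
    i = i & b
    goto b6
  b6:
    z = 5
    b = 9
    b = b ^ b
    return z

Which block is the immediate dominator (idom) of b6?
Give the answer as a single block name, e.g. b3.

Answer: b0

Working:
idom tree: b1←b0 b2←b1 b3←b2 b4←b0 b5←b0 b6←b0
Join-block Dom:
  b4: preds {b0,b2,b3}: {b0} ∩ {b0,b1,b2} ∩ {b0,b1,b2,b3} = {b0}; idom=b0
  b5: preds {b3,b4}: {b0,b1,b2,b3} ∩ {b0,b4} = {b0}; idom=b0
  b6: preds {b1,b3,b5}: {b0,b1} ∩ {b0,b1,b2,b3} ∩ {b0,b5} = {b0}; idom=b0

idom(b6) = b0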